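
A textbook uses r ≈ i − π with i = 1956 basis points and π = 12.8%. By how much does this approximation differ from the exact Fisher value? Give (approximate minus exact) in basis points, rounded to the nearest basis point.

Approximate: r ≈ 19.560% − 12.800% = 6.7600%
Exact: (1 + 0.1956)/(1 + 0.1280) − 1 = 5.9929%
Error = 6.7600% − 5.9929% = 0.7671% → 77 basis points.

77 basis points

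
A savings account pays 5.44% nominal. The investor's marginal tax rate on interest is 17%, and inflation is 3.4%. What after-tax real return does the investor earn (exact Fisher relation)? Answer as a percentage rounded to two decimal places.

After-tax nominal return = 5.44% × (1 − 0.17) = 4.5152%.
1 + r = 1.045152 / 1.03400 = 1.010785
After-tax real rate = 1.010785 − 1 → 1.08%.

1.08%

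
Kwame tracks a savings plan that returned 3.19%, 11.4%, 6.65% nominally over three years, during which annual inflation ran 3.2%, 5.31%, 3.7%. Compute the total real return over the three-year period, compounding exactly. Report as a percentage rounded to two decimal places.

Nominal growth factor = 1.0319 × 1.1140 × 1.0665 = 1.225981
Price-level growth factor = 1.0320 × 1.0531 × 1.0370 = 1.127011
Real growth factor = 1.225981 / 1.127011 = 1.087816
Total real return = 1.087816 − 1 → 8.78%.

8.78%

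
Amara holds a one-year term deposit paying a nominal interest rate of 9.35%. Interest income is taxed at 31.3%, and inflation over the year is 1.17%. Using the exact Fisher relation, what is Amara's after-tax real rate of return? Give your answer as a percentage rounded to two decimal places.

5.19%

After-tax nominal return = 9.35% × (1 − 0.313) = 6.42345%.
1 + r = 1.0642345 / 1.01170 = 1.051927
After-tax real rate = 1.051927 − 1 → 5.19%.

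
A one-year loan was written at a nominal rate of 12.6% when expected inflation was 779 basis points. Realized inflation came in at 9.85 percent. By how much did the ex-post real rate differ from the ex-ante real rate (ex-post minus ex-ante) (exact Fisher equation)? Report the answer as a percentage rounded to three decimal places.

-1.959%

Ex-ante: (1 + 0.1260)/(1 + 0.0779) − 1 = 4.4624%
Ex-post: (1 + 0.1260)/(1 + 0.0985) − 1 = 2.5034%
Difference (ex-post − ex-ante) = -1.9590% → -1.959%.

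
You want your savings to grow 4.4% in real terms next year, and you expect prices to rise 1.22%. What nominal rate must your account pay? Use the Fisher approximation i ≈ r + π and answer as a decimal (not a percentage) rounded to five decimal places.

0.05620

i ≈ r + π = 4.4% + 1.22% = 0.05620.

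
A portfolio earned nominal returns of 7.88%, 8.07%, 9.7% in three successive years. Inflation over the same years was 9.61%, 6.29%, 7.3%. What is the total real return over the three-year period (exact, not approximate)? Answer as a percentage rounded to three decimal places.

Nominal growth factor = 1.0788 × 1.0807 × 1.0970 = 1.278947
Price-level growth factor = 1.0961 × 1.0629 × 1.0730 = 1.250093
Real growth factor = 1.278947 / 1.250093 = 1.023082
Total real return = 1.023082 − 1 → 2.308%.

2.308%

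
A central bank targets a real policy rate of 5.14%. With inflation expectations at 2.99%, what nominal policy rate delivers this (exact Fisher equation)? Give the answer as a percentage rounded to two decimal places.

(1 + i) = (1 + r)(1 + π) = 1.05140 × 1.02990 = 1.08283686
i = 1.08283686 − 1, so the required nominal rate is 8.28%.

8.28%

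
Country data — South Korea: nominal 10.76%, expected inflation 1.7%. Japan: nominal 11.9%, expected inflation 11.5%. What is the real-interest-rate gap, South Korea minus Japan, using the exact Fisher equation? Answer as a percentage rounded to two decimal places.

South Korea: (1 + 0.1076)/(1 + 0.0170) − 1 = 8.9086%
Japan: (1 + 0.1190)/(1 + 0.1150) − 1 = 0.3587%
Differential = 8.9086% − 0.3587% = 8.5498% → 8.55%.

8.55%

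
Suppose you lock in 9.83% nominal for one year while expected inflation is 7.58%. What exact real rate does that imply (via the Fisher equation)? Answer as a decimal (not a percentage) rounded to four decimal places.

0.0209

By the Fisher equation, 1 + r = (1 + i)/(1 + π).
1 + r = 1.09830 / 1.07580 = 1.020915
r = 1.020915 − 1 = 2.0915%, i.e. 0.0209.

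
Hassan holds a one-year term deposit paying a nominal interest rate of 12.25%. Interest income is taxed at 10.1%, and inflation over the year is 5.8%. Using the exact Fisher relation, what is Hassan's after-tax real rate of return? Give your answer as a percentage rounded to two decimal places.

After-tax nominal return = 12.25% × (1 − 0.101) = 11.01275%.
1 + r = 1.1101275 / 1.05800 = 1.049270
After-tax real rate = 1.049270 − 1 → 4.93%.

4.93%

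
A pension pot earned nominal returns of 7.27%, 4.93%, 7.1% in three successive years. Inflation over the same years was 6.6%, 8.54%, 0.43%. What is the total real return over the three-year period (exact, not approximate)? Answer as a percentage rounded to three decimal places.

3.743%

Compound the nominal returns: 1.0727 × 1.0493 × 1.0710 = 1.205501.
Compound inflation: 1.0660 × 1.0854 × 1.0043 = 1.162012.
Deflate: 1.205501 / 1.162012 = 1.037426.
Total real return = 1.037426 − 1 → 3.743%.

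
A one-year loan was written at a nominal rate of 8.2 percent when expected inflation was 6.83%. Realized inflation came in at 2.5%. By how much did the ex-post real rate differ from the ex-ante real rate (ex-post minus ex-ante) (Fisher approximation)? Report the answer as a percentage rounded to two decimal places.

Ex-ante: 8.2% − 6.83% = 1.370%
Ex-post: 8.2% − 2.5% = 5.700%
Difference (ex-post − ex-ante) = 4.3300% → 4.33%.

4.33%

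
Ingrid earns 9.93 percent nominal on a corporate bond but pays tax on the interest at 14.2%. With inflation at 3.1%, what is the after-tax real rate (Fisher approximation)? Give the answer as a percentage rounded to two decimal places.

After-tax nominal return = 9.93% × (1 − 0.142) = 8.51994%.
r ≈ 8.51994% − 3.1% → 5.42%.

5.42%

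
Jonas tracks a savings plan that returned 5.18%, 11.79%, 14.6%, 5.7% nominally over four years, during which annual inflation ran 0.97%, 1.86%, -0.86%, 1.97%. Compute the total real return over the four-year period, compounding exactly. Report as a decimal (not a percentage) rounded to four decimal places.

Compound the nominal returns: 1.0518 × 1.1179 × 1.1460 × 1.0570 = 1.424281.
Compound inflation: 1.0097 × 1.0186 × 0.9914 × 1.0197 = 1.039722.
Deflate: 1.424281 / 1.039722 = 1.369867.
Total real return = 1.369867 − 1 → 0.3699.

0.3699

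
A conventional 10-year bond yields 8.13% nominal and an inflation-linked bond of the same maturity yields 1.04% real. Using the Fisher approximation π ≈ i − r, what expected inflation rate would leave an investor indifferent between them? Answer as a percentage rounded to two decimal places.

π ≈ i − r = 8.13% − 1.04% → 7.09%.

7.09%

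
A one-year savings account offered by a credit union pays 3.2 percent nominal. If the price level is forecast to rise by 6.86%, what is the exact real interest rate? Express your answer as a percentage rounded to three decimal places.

-3.425%

1 + r = 1.03200 / 1.06860 = 0.965750
r = 0.965750 − 1 = -3.4250%, i.e. -3.425%.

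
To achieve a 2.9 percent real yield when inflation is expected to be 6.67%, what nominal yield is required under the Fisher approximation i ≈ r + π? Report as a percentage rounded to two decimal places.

i ≈ r + π = 2.9% + 6.67% = 9.57%.

9.57%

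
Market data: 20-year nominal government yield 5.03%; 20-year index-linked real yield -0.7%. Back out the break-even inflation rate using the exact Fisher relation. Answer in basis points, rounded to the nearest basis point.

(1 + π) = (1 + i)/(1 + r) = 1.05030 / 0.99300 = 1.057704
Break-even inflation = 1.057704 − 1 → 577 basis points.

577 basis points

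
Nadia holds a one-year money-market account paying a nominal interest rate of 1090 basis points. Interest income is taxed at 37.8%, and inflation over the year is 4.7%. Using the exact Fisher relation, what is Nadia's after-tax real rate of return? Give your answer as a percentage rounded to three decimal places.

After-tax nominal return = 10.9% × (1 − 0.378) = 6.7798%.
1 + r = 1.067798 / 1.04700 = 1.019864
After-tax real rate = 1.019864 − 1 → 1.986%.

1.986%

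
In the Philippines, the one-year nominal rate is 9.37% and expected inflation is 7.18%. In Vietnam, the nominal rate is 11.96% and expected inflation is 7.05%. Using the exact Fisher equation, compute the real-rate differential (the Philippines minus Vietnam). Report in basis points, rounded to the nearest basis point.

-254 basis points

The Philippines: (1 + 0.0937)/(1 + 0.0718) − 1 = 2.0433%
Vietnam: (1 + 0.1196)/(1 + 0.0705) − 1 = 4.5866%
Differential = 2.0433% − 4.5866% = -2.5434% → -254 basis points.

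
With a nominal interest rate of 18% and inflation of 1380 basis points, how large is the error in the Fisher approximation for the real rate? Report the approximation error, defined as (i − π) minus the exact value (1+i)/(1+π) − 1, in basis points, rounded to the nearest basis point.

Approximate: r ≈ 18.000% − 13.800% = 4.2000%
Exact: (1 + 0.1800)/(1 + 0.1380) − 1 = 3.6907%
Error = 4.2000% − 3.6907% = 0.5093% → 51 basis points.

51 basis points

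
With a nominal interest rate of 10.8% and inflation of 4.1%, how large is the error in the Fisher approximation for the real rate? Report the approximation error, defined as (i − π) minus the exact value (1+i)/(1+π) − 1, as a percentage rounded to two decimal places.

0.26%

Approximate: r ≈ 10.800% − 4.100% = 6.7000%
Exact: (1 + 0.1080)/(1 + 0.0410) − 1 = 6.4361%
Error = 6.7000% − 6.4361% = 0.2639% → 0.26%.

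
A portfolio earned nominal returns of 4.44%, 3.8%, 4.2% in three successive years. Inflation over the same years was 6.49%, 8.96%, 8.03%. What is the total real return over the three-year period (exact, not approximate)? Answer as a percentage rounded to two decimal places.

-9.88%

Nominal growth factor = 1.0444 × 1.0380 × 1.0420 = 1.129619
Price-level growth factor = 1.0649 × 1.0896 × 1.0803 = 1.253488
Real growth factor = 1.129619 / 1.253488 = 0.901180
Total real return = 0.901180 − 1 → -9.88%.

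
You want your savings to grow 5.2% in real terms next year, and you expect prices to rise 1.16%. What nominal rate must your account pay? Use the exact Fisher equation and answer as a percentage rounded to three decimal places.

(1 + i) = (1 + r)(1 + π) = 1.05200 × 1.01160 = 1.0642032
i = 1.0642032 − 1, so the required nominal rate is 6.420%.

6.420%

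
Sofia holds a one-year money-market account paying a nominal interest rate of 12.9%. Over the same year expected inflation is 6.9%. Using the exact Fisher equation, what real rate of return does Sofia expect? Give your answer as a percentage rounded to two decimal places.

1 + r = 1.12900 / 1.06900 = 1.056127
r = 1.056127 − 1 = 5.6127%, i.e. 5.61%.

5.61%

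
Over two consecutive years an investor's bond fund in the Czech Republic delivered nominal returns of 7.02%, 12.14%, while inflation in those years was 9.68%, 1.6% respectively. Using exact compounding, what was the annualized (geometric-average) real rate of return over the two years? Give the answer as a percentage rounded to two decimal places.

Nominal growth factor = 1.0702 × 1.1214 = 1.20012228
Price-level growth factor = 1.0968 × 1.0160 = 1.11434880
Real growth factor = 1.20012228 / 1.11434880 = 1.07697184
Annualized real rate = 1.07697184^(1/2) − 1 = 3.7773% → 3.78%.

3.78%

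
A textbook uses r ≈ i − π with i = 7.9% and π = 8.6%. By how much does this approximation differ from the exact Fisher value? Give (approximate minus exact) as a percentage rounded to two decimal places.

Approximate: r ≈ 7.900% − 8.600% = -0.7000%
Exact: (1 + 0.0790)/(1 + 0.0860) − 1 = -0.6446%
Error = -0.7000% − (-0.6446%) = -0.0554% → -0.06%.

-0.06%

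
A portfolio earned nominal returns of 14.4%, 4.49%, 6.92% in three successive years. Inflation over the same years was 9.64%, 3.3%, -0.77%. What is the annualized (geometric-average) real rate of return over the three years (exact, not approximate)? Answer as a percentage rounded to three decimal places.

Nominal growth factor = 1.1440 × 1.0449 × 1.0692 = 1.27808490
Price-level growth factor = 1.0964 × 1.0330 × 0.9923 = 1.12386032
Real growth factor = 1.27808490 / 1.12386032 = 1.13722753
Annualized real rate = 1.13722753^(1/3) − 1 = 4.3796% → 4.380%.

4.380%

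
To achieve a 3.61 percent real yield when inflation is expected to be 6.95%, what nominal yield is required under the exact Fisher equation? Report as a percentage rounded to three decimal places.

(1 + i) = (1 + r)(1 + π) = 1.03610 × 1.06950 = 1.10810895
i = 1.10810895 − 1, so the required nominal rate is 10.811%.

10.811%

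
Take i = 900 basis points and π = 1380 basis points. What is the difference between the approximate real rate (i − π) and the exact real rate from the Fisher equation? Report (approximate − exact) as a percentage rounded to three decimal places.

Approximate: r ≈ 9.000% − 13.800% = -4.8000%
Exact: (1 + 0.0900)/(1 + 0.1380) − 1 = -4.2179%
Error = -4.8000% − (-4.2179%) = -0.5821% → -0.582%.

-0.582%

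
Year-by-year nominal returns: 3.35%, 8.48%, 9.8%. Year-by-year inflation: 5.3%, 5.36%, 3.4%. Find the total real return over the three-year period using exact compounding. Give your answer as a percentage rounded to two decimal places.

7.31%

Compound the nominal returns: 1.0335 × 1.0848 × 1.0980 = 1.231013.
Compound inflation: 1.0530 × 1.0536 × 1.0340 = 1.147162.
Deflate: 1.231013 / 1.147162 = 1.073094.
Total real return = 1.073094 − 1 → 7.31%.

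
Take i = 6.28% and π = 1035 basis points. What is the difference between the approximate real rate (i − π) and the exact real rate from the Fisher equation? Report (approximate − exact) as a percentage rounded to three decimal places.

-0.382%

Approximate: r ≈ 6.280% − 10.350% = -4.0700%
Exact: (1 + 0.0628)/(1 + 0.1035) − 1 = -3.6883%
Error = -4.0700% − (-3.6883%) = -0.3817% → -0.382%.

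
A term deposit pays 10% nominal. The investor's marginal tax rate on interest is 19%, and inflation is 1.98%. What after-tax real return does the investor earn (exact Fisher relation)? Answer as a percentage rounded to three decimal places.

6.001%

After-tax nominal return = 10% × (1 − 0.19) = 8.1000%.
1 + r = 1.08100 / 1.01980 = 1.060012
After-tax real rate = 1.060012 − 1 → 6.001%.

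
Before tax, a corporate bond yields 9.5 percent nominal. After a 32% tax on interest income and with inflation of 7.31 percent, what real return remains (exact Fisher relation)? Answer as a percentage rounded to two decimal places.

-0.79%

After-tax nominal return = 9.5% × (1 − 0.32) = 6.4600%.
1 + r = 1.06460 / 1.07310 = 0.992079
After-tax real rate = 0.992079 − 1 → -0.79%.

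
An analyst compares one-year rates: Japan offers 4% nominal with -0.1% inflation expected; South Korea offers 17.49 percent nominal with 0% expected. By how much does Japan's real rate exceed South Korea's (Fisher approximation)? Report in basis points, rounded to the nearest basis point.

Japan: 4% − (-0.1%) = 4.100%
South Korea: 17.49% − 0% = 17.490%
Differential = -13.390% → -1339 basis points.

-1339 basis points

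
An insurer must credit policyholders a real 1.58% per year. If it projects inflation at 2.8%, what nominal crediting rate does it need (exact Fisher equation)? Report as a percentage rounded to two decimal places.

(1 + i) = (1 + r)(1 + π) = 1.01580 × 1.02800 = 1.0442424
i = 1.0442424 − 1, so the required nominal rate is 4.42%.

4.42%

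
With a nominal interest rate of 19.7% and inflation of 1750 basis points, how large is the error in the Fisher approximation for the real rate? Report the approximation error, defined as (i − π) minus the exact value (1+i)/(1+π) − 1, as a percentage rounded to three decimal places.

Approximate: r ≈ 19.700% − 17.500% = 2.2000%
Exact: (1 + 0.1970)/(1 + 0.1750) − 1 = 1.8723%
Error = 2.2000% − 1.8723% = 0.3277% → 0.328%.

0.328%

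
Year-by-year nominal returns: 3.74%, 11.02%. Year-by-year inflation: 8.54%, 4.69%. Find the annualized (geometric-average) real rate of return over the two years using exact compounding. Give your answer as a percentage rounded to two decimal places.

Nominal growth factor = 1.0374 × 1.1102 = 1.15172148
Price-level growth factor = 1.0854 × 1.0469 = 1.13630526
Real growth factor = 1.15172148 / 1.13630526 = 1.01356697
Annualized real rate = 1.01356697^(1/2) − 1 = 0.6761% → 0.68%.

0.68%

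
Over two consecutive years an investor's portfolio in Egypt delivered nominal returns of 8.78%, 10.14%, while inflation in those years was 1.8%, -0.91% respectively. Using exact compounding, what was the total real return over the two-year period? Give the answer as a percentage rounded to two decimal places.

Compound the nominal returns: 1.0878 × 1.1014 = 1.198103.
Compound inflation: 1.0180 × 0.9909 = 1.008736.
Deflate: 1.198103 / 1.008736 = 1.187727.
Total real return = 1.187727 − 1 → 18.77%.

18.77%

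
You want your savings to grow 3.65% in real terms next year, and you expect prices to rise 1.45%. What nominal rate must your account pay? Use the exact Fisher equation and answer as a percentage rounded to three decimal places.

(1 + i) = (1 + r)(1 + π) = 1.03650 × 1.01450 = 1.05152925
i = 1.05152925 − 1, so the required nominal rate is 5.153%.

5.153%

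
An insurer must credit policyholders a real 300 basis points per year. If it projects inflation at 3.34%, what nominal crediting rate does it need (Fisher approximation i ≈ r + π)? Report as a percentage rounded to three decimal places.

i ≈ r + π = 3% + 3.34% = 6.340%.

6.340%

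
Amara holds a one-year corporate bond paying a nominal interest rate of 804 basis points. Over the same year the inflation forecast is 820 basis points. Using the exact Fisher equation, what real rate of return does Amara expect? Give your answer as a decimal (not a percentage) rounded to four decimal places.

-0.0015

1 + r = 1.08040 / 1.08200 = 0.998521
r = 0.998521 − 1 = -0.1479%, i.e. -0.0015.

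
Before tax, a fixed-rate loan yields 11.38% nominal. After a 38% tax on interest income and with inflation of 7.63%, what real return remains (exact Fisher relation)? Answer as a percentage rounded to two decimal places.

-0.53%

After-tax nominal return = 11.38% × (1 − 0.38) = 7.0556%.
1 + r = 1.070556 / 1.07630 = 0.994663
After-tax real rate = 0.994663 − 1 → -0.53%.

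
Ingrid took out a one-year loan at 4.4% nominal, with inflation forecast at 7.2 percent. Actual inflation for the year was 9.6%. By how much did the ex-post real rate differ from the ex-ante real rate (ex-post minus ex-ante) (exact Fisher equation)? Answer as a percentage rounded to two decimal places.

Ex-ante: (1 + 0.0440)/(1 + 0.0720) − 1 = -2.6119%
Ex-post: (1 + 0.0440)/(1 + 0.0960) − 1 = -4.7445%
Difference (ex-post − ex-ante) = -2.1326% → -2.13%.

-2.13%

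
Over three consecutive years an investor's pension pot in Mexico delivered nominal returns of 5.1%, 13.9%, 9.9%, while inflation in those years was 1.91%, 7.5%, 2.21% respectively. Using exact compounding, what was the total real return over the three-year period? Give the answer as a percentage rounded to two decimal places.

17.49%

Nominal growth factor = 1.0510 × 1.1390 × 1.0990 = 1.315601
Price-level growth factor = 1.0191 × 1.0750 × 1.0221 = 1.119744
Real growth factor = 1.315601 / 1.119744 = 1.174912
Total real return = 1.174912 − 1 → 17.49%.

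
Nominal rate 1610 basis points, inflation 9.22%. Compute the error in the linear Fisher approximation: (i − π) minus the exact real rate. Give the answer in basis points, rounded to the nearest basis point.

Approximate: r ≈ 16.100% − 9.220% = 6.8800%
Exact: (1 + 0.1610)/(1 + 0.0922) − 1 = 6.2992%
Error = 6.8800% − 6.2992% = 0.5808% → 58 basis points.

58 basis points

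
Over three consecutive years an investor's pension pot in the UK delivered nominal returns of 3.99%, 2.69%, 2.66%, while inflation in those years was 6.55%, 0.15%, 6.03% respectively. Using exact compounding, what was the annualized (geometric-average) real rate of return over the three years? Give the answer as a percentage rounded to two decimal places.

Nominal growth factor = 1.0399 × 1.0269 × 1.0266 = 1.09627874
Price-level growth factor = 1.0655 × 1.0015 × 1.0603 = 1.13144427
Real growth factor = 1.09627874 / 1.13144427 = 0.96891978
Annualized real rate = 0.96891978^(1/3) − 1 = -1.0469% → -1.05%.

-1.05%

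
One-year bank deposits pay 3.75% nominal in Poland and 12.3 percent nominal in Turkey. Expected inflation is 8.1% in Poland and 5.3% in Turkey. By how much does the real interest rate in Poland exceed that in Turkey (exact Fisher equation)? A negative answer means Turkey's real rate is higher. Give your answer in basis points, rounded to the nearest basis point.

-1067 basis points

Poland: (1 + 0.0375)/(1 + 0.0810) − 1 = -4.0241%
Turkey: (1 + 0.1230)/(1 + 0.0530) − 1 = 6.6477%
Differential = -4.0241% − 6.6477% = -10.6717% → -1067 basis points.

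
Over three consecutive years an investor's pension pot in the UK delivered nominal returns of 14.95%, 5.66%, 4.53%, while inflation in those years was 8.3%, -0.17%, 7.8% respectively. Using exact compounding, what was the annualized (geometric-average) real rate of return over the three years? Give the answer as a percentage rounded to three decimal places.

2.893%

Nominal growth factor = 1.1495 × 1.0566 × 1.0453 = 1.26958135
Price-level growth factor = 1.0830 × 0.9983 × 1.0780 = 1.16548929
Real growth factor = 1.26958135 / 1.16548929 = 1.08931189
Annualized real rate = 1.08931189^(1/3) − 1 = 2.8926% → 2.893%.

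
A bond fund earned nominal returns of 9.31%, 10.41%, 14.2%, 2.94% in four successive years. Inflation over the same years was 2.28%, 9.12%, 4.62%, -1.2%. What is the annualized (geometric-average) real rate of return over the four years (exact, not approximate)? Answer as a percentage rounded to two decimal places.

5.31%

Nominal growth factor = 1.0931 × 1.1041 × 1.1420 × 1.0294 = 1.41879148
Price-level growth factor = 1.0228 × 1.0912 × 1.0462 × 0.9880 = 1.15363052
Real growth factor = 1.41879148 / 1.15363052 = 1.22984912
Annualized real rate = 1.22984912^(1/4) − 1 = 5.3084% → 5.31%.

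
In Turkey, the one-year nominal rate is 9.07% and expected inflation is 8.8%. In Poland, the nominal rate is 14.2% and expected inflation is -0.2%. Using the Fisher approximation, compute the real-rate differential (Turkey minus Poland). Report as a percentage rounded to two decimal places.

-14.13%

Turkey: 9.07% − 8.8% = 0.270%
Poland: 14.2% − (-0.2%) = 14.400%
Differential = -14.130% → -14.13%.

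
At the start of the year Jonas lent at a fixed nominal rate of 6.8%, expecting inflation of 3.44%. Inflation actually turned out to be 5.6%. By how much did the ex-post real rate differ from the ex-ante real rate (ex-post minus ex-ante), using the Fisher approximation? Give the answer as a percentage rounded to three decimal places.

Ex-ante: 6.8% − 3.44% = 3.360%
Ex-post: 6.8% − 5.6% = 1.200%
Difference (ex-post − ex-ante) = -2.1600% → -2.160%.

-2.160%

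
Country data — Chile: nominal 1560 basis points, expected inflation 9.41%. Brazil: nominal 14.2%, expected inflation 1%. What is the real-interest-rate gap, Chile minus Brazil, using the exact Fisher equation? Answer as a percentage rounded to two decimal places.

-7.41%

Chile: (1 + 0.1560)/(1 + 0.0941) − 1 = 5.6576%
Brazil: (1 + 0.1420)/(1 + 0.0100) − 1 = 13.0693%
Differential = 5.6576% − 13.0693% = -7.4117% → -7.41%.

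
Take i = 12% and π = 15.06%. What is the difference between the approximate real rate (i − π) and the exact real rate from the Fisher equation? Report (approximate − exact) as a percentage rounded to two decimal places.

-0.40%

Approximate: r ≈ 12.000% − 15.060% = -3.0600%
Exact: (1 + 0.1200)/(1 + 0.1506) − 1 = -2.6595%
Error = -3.0600% − (-2.6595%) = -0.4005% → -0.40%.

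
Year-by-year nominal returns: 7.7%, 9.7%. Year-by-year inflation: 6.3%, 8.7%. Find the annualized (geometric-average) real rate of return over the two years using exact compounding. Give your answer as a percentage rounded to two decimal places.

Compound the nominal returns: 1.0770 × 1.0970 = 1.18146900.
Compound inflation: 1.0630 × 1.0870 = 1.15548100.
Deflate: 1.18146900 / 1.15548100 = 1.02249107.
Annualized real rate = 1.02249107^(1/2) − 1 = 1.1183% → 1.12%.

1.12%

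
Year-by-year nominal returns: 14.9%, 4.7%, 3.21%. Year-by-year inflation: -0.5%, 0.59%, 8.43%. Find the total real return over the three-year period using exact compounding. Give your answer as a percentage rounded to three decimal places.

14.409%

Nominal growth factor = 1.1490 × 1.0470 × 1.0321 = 1.241619
Price-level growth factor = 0.9950 × 1.0059 × 1.0843 = 1.085244
Real growth factor = 1.241619 / 1.085244 = 1.144093
Total real return = 1.144093 − 1 → 14.409%.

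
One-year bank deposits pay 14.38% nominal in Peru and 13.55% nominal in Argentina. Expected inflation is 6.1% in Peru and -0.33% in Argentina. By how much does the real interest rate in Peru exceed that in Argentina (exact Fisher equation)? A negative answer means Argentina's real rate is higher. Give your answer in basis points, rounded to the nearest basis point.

Peru: (1 + 0.1438)/(1 + 0.0610) − 1 = 7.8040%
Argentina: (1 + 0.1355)/(1 − 0.0033) − 1 = 13.9260%
Differential = 7.8040% − 13.9260% = -6.1220% → -612 basis points.

-612 basis points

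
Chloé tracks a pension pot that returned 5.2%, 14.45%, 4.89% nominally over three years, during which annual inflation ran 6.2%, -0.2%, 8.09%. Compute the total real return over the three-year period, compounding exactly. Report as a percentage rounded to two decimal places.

Nominal growth factor = 1.0520 × 1.1445 × 1.0489 = 1.262890
Price-level growth factor = 1.0620 × 0.9980 × 1.0809 = 1.145620
Real growth factor = 1.262890 / 1.145620 = 1.102364
Total real return = 1.102364 − 1 → 10.24%.

10.24%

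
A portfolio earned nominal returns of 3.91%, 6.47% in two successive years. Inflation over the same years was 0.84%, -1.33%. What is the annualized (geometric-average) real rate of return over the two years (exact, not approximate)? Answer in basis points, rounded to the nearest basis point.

Compound the nominal returns: 1.0391 × 1.0647 = 1.10632977.
Compound inflation: 1.0084 × 0.9867 = 0.99498828.
Deflate: 1.10632977 / 0.99498828 = 1.11190231.
Annualized real rate = 1.11190231^(1/2) − 1 = 5.4468% → 545 basis points.

545 basis points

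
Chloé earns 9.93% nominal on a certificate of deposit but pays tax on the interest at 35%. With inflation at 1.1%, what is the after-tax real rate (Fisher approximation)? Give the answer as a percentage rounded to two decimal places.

5.35%

After-tax nominal return = 9.93% × (1 − 0.35) = 6.4545%.
r ≈ 6.4545% − 1.1% → 5.35%.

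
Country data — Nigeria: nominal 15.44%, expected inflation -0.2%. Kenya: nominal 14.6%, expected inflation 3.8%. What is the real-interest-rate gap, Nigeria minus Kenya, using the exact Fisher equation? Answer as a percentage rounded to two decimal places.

Nigeria: (1 + 0.1544)/(1 − 0.0020) − 1 = 15.6713%
Kenya: (1 + 0.1460)/(1 + 0.0380) − 1 = 10.4046%
Differential = 15.6713% − 10.4046% = 5.2667% → 5.27%.

5.27%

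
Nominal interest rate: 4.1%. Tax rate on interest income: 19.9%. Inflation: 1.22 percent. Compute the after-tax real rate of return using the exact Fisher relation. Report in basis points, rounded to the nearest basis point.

204 basis points

After-tax nominal return = 4.1% × (1 − 0.199) = 3.2841%.
1 + r = 1.032841 / 1.01220 = 1.020392
After-tax real rate = 1.020392 − 1 → 204 basis points.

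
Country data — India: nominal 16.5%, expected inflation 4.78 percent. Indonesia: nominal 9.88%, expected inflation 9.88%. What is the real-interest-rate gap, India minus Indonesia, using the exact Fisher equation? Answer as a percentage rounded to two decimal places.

India: (1 + 0.1650)/(1 + 0.0478) − 1 = 11.1853%
Indonesia: (1 + 0.0988)/(1 + 0.0988) − 1 = 0.0000%
Differential = 11.1853% − 0.0000% = 11.1853% → 11.19%.

11.19%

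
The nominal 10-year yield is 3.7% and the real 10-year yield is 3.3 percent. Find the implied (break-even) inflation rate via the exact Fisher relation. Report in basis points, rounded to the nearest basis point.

(1 + π) = (1 + i)/(1 + r) = 1.03700 / 1.03300 = 1.003872
Break-even inflation = 1.003872 − 1 → 39 basis points.

39 basis points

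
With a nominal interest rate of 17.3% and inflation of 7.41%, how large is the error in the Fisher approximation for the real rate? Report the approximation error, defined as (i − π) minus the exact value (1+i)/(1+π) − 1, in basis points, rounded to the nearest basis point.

Approximate: r ≈ 17.300% − 7.410% = 9.8900%
Exact: (1 + 0.1730)/(1 + 0.0741) − 1 = 9.2077%
Error = 9.8900% − 9.2077% = 0.6823% → 68 basis points.

68 basis points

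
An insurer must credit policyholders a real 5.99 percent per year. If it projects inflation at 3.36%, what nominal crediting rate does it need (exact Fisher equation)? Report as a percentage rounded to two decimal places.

(1 + i) = (1 + r)(1 + π) = 1.05990 × 1.03360 = 1.09551264
i = 1.09551264 − 1, so the required nominal rate is 9.55%.

9.55%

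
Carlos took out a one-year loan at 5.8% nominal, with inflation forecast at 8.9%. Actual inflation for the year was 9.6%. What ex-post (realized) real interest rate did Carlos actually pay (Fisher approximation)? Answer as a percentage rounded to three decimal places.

Ex-post: 5.8% − 9.6% = -3.800%
So the realized real rate is -3.800%.

-3.800%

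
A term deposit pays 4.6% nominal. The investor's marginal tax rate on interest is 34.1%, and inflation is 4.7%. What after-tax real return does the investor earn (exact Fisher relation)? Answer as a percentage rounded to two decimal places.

After-tax nominal return = 4.6% × (1 − 0.341) = 3.0314%.
1 + r = 1.030314 / 1.04700 = 0.984063
After-tax real rate = 0.984063 − 1 → -1.59%.

-1.59%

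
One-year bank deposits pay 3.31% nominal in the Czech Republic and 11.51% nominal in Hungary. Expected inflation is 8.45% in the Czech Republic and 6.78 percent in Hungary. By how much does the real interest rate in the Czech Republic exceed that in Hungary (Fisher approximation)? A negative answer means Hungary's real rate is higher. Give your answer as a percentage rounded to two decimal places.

The Czech Republic: 3.31% − 8.45% = -5.140%
Hungary: 11.51% − 6.78% = 4.730%
Differential = -9.870% → -9.87%.

-9.87%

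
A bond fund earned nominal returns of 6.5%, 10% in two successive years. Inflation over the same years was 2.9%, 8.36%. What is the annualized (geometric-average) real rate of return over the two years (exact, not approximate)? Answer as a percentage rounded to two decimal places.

Nominal growth factor = 1.0650 × 1.1000 = 1.17150000
Price-level growth factor = 1.0290 × 1.0836 = 1.11502440
Real growth factor = 1.17150000 / 1.11502440 = 1.05064965
Annualized real rate = 1.05064965^(1/2) − 1 = 2.5012% → 2.50%.

2.50%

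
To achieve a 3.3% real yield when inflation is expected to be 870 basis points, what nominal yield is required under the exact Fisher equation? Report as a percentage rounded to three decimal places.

12.287%

(1 + i) = (1 + r)(1 + π) = 1.03300 × 1.08700 = 1.122871
i = 1.122871 − 1, so the required nominal rate is 12.287%.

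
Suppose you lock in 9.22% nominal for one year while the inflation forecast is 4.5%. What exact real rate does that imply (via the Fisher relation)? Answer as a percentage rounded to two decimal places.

4.52%

By the Fisher relation, 1 + r = (1 + i)/(1 + π).
1 + r = 1.09220 / 1.04500 = 1.045167
r = 1.045167 − 1 = 4.5167%, i.e. 4.52%.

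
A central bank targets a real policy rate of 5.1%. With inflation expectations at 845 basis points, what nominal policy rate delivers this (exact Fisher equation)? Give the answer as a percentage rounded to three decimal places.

13.981%

(1 + i) = (1 + r)(1 + π) = 1.05100 × 1.08450 = 1.1398095
i = 1.1398095 − 1, so the required nominal rate is 13.981%.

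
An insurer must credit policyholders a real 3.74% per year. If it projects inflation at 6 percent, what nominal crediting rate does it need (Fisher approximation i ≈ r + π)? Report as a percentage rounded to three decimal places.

9.740%

i ≈ r + π = 3.74% + 6% = 9.740%.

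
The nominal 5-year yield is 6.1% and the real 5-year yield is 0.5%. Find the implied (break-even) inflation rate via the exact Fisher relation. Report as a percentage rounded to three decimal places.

(1 + π) = (1 + i)/(1 + r) = 1.06100 / 1.00500 = 1.055721
Break-even inflation = 1.055721 − 1 → 5.572%.

5.572%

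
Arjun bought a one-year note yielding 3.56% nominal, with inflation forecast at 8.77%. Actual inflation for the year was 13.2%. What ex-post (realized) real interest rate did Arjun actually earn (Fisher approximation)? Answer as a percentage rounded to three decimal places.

-9.640%

Ex-post: 3.56% − 13.2% = -9.640%
So the realized real rate is -9.640%.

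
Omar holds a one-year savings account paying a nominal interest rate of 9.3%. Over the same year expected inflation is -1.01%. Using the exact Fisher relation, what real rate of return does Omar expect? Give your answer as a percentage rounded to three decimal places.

By the Fisher relation, 1 + r = (1 + i)/(1 + π).
1 + r = 1.09300 / 0.98990 = 1.104152
r = 1.104152 − 1 = 10.4152%, i.e. 10.415%.

10.415%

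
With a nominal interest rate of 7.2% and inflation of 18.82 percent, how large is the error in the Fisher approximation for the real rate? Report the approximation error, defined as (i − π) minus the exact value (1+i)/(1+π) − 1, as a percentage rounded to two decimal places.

Approximate: r ≈ 7.200% − 18.820% = -11.6200%
Exact: (1 + 0.0720)/(1 + 0.1882) − 1 = -9.7795%
Error = -11.6200% − (-9.7795%) = -1.8405% → -1.84%.

-1.84%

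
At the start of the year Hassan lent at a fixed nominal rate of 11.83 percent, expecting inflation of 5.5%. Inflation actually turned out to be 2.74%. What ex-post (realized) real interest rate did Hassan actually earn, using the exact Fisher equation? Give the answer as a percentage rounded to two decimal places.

Ex-post: (1 + 0.1183)/(1 + 0.0274) − 1 = 8.8476%
So the realized real rate is 8.85%.

8.85%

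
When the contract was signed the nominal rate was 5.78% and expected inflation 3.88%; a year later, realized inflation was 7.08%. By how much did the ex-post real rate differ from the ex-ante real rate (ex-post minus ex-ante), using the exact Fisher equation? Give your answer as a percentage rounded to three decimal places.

Ex-ante: (1 + 0.0578)/(1 + 0.0388) − 1 = 1.8290%
Ex-post: (1 + 0.0578)/(1 + 0.0708) − 1 = -1.2140%
Difference (ex-post − ex-ante) = -3.0431% → -3.043%.

-3.043%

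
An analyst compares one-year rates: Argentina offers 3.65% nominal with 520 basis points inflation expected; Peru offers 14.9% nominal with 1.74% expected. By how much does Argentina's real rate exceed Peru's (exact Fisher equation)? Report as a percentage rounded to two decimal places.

Argentina: (1 + 0.0365)/(1 + 0.0520) − 1 = -1.4734%
Peru: (1 + 0.1490)/(1 + 0.0174) − 1 = 12.9349%
Differential = -1.4734% − 12.9349% = -14.4083% → -14.41%.

-14.41%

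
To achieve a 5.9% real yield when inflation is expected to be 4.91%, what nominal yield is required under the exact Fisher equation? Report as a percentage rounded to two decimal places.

(1 + i) = (1 + r)(1 + π) = 1.05900 × 1.04910 = 1.1109969
i = 1.1109969 − 1, so the required nominal rate is 11.10%.

11.10%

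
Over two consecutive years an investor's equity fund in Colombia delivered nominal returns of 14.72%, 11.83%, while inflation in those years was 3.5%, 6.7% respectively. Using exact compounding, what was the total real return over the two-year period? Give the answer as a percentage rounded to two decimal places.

16.17%

Nominal growth factor = 1.1472 × 1.1183 = 1.282914
Price-level growth factor = 1.0350 × 1.0670 = 1.104345
Real growth factor = 1.282914 / 1.104345 = 1.161697
Total real return = 1.161697 − 1 → 16.17%.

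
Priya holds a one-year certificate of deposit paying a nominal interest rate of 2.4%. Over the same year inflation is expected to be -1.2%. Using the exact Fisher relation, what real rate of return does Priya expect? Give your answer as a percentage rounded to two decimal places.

By the Fisher relation, 1 + r = (1 + i)/(1 + π).
1 + r = 1.02400 / 0.98800 = 1.036437
r = 1.036437 − 1 = 3.6437%, i.e. 3.64%.

3.64%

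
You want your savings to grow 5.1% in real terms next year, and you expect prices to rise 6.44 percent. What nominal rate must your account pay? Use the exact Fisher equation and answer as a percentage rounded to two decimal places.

11.87%

(1 + i) = (1 + r)(1 + π) = 1.05100 × 1.06440 = 1.1186844
i = 1.1186844 − 1, so the required nominal rate is 11.87%.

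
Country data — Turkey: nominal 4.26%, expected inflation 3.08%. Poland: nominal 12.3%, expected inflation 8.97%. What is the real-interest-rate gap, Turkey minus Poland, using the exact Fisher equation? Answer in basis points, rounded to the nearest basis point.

Turkey: (1 + 0.0426)/(1 + 0.0308) − 1 = 1.1447%
Poland: (1 + 0.1230)/(1 + 0.0897) − 1 = 3.0559%
Differential = 1.1447% − 3.0559% = -1.9111% → -191 basis points.

-191 basis points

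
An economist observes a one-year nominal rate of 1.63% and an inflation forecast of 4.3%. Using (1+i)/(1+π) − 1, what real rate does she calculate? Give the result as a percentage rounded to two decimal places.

By the Fisher equation, 1 + r = (1 + i)/(1 + π).
1 + r = 1.01630 / 1.04300 = 0.974401
r = 0.974401 − 1 = -2.5599%, i.e. -2.56%.

-2.56%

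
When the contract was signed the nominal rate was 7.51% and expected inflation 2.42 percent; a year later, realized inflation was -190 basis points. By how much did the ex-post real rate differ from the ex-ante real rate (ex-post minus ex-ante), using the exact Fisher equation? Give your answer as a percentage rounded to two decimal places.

4.62%

Ex-ante: (1 + 0.0751)/(1 + 0.0242) − 1 = 4.9697%
Ex-post: (1 + 0.0751)/(1 − 0.0190) − 1 = 9.5923%
Difference (ex-post − ex-ante) = 4.6225% → 4.62%.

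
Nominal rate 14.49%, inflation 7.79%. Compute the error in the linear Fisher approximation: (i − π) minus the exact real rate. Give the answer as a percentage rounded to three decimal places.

Approximate: r ≈ 14.490% − 7.790% = 6.7000%
Exact: (1 + 0.1449)/(1 + 0.0779) − 1 = 6.2158%
Error = 6.7000% − 6.2158% = 0.4842% → 0.484%.

0.484%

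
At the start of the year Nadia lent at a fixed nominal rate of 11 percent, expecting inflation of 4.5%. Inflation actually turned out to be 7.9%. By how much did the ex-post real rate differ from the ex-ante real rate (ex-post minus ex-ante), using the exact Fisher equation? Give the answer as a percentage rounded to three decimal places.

-3.347%

Ex-ante: (1 + 0.1100)/(1 + 0.0450) − 1 = 6.2201%
Ex-post: (1 + 0.1100)/(1 + 0.0790) − 1 = 2.8730%
Difference (ex-post − ex-ante) = -3.3471% → -3.347%.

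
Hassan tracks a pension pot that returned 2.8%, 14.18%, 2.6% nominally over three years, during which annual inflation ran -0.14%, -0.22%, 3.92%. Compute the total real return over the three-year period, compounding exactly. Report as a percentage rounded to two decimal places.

Compound the nominal returns: 1.0280 × 1.1418 × 1.0260 = 1.204288.
Compound inflation: 0.9986 × 0.9978 × 1.0392 = 1.035462.
Deflate: 1.204288 / 1.035462 = 1.163044.
Total real return = 1.163044 − 1 → 16.30%.

16.30%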